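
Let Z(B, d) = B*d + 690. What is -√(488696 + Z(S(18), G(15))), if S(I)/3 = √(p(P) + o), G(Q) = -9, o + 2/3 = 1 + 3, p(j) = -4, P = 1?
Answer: -√(489386 - 9*I*√6) ≈ -699.56 + 0.015757*I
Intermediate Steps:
o = 10/3 (o = -⅔ + (1 + 3) = -⅔ + 4 = 10/3 ≈ 3.3333)
S(I) = I*√6 (S(I) = 3*√(-4 + 10/3) = 3*√(-⅔) = 3*(I*√6/3) = I*√6)
Z(B, d) = 690 + B*d
-√(488696 + Z(S(18), G(15))) = -√(488696 + (690 + (I*√6)*(-9))) = -√(488696 + (690 - 9*I*√6)) = -√(489386 - 9*I*√6)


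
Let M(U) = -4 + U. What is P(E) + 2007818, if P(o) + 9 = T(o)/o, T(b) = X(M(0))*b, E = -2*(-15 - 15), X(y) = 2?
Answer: 2007811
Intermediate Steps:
E = 60 (E = -2*(-30) = 60)
T(b) = 2*b
P(o) = -7 (P(o) = -9 + (2*o)/o = -9 + 2 = -7)
P(E) + 2007818 = -7 + 2007818 = 2007811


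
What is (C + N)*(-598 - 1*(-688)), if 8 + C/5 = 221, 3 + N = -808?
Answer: 22860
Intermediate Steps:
N = -811 (N = -3 - 808 = -811)
C = 1065 (C = -40 + 5*221 = -40 + 1105 = 1065)
(C + N)*(-598 - 1*(-688)) = (1065 - 811)*(-598 - 1*(-688)) = 254*(-598 + 688) = 254*90 = 22860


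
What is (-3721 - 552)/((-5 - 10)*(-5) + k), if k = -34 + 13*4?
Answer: -4273/93 ≈ -45.946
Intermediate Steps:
k = 18 (k = -34 + 52 = 18)
(-3721 - 552)/((-5 - 10)*(-5) + k) = (-3721 - 552)/((-5 - 10)*(-5) + 18) = -4273/(-15*(-5) + 18) = -4273/(75 + 18) = -4273/93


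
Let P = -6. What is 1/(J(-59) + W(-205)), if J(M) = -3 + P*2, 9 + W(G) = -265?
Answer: -1/289 ≈ -0.0034602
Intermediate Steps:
W(G) = -274 (W(G) = -9 - 265 = -274)
J(M) = -15 (J(M) = -3 - 6*2 = -3 - 12 = -15)
1/(J(-59) + W(-205)) = 1/(-15 - 274) = 1/(-289) = -1/289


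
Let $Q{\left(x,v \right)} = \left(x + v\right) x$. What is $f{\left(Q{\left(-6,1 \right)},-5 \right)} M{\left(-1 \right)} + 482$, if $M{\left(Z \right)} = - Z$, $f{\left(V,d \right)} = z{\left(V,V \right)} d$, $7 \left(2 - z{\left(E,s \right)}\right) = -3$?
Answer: $\frac{3289}{7} \approx 469.86$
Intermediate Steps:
$z{\left(E,s \right)} = \frac{17}{7}$ ($z{\left(E,s \right)} = 2 - - \frac{3}{7} = 2 + \frac{3}{7} = \frac{17}{7}$)
$Q{\left(x,v \right)} = x \left(v + x\right)$ ($Q{\left(x,v \right)} = \left(v + x\right) x = x \left(v + x\right)$)
$f{\left(V,d \right)} = \frac{17 d}{7}$
$f{\left(Q{\left(-6,1 \right)},-5 \right)} M{\left(-1 \right)} + 482 = \frac{17}{7} \left(-5\right) \left(\left(-1\right) \left(-1\right)\right) + 482 = \left(- \frac{85}{7}\right) 1 + 482 = - \frac{85}{7} + 482 = \frac{3289}{7}$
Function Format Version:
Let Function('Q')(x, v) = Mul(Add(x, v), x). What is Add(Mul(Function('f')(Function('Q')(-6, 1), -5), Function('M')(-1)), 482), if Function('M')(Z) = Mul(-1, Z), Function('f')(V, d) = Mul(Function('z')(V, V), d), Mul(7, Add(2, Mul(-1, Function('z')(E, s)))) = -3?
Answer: Rational(3289, 7) ≈ 469.86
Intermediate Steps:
Function('z')(E, s) = Rational(17, 7) (Function('z')(E, s) = Add(2, Mul(Rational(-1, 7), -3)) = Add(2, Rational(3, 7)) = Rational(17, 7))
Function('Q')(x, v) = Mul(x, Add(v, x)) (Function('Q')(x, v) = Mul(Add(v, x), x) = Mul(x, Add(v, x)))
Function('f')(V, d) = Mul(Rational(17, 7), d)
Add(Mul(Function('f')(Function('Q')(-6, 1), -5), Function('M')(-1)), 482) = Add(Mul(Mul(Rational(17, 7), -5), Mul(-1, -1)), 482) = Add(Mul(Rational(-85, 7), 1), 482) = Add(Rational(-85, 7), 482) = Rational(3289, 7)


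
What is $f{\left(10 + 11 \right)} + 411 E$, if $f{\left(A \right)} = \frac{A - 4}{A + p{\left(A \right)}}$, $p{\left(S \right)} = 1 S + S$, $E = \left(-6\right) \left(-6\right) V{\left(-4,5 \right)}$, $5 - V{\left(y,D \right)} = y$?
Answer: $\frac{8389349}{63} \approx 1.3316 \cdot 10^{5}$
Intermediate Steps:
$V{\left(y,D \right)} = 5 - y$
$E = 324$ ($E = \left(-6\right) \left(-6\right) \left(5 - -4\right) = 36 \left(5 + 4\right) = 36 \cdot 9 = 324$)
$p{\left(S \right)} = 2 S$ ($p{\left(S \right)} = S + S = 2 S$)
$f{\left(A \right)} = \frac{-4 + A}{3 A}$ ($f{\left(A \right)} = \frac{A - 4}{A + 2 A} = \frac{-4 + A}{3 A}$)
$f{\left(10 + 11 \right)} + 411 E = \frac{-4 + \left(10 + 11\right)}{3 \left(10 + 11\right)} + 411 \cdot 324 = \frac{-4 + 21}{3 \cdot 21} + 133164 = \frac{1}{3} \cdot \frac{1}{21} \cdot 17 + 133164 = \frac{17}{63} + 133164 = \frac{8389349}{63}$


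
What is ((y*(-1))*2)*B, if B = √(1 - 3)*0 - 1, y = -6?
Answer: -12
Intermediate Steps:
B = -1 (B = √(-2)*0 - 1 = (I*√2)*0 - 1 = 0 - 1 = -1)
((y*(-1))*2)*B = (-6*(-1)*2)*(-1) = (6*2)*(-1) = 12*(-1) = -12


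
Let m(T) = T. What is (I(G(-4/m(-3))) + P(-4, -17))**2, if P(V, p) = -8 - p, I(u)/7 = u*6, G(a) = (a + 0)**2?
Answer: 63001/9 ≈ 7000.1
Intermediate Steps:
G(a) = a**2
I(u) = 42*u (I(u) = 7*(u*6) = 7*(6*u) = 42*u)
(I(G(-4/m(-3))) + P(-4, -17))**2 = (42*(-4/(-3))**2 + (-8 - 1*(-17)))**2 = (42*(-4*(-1/3))**2 + (-8 + 17))**2 = (42*(4/3)**2 + 9)**2 = (42*(16/9) + 9)**2 = (224/3 + 9)**2 = (251/3)**2 = 63001/9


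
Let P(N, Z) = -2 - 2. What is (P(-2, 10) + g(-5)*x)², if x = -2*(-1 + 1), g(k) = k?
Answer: 16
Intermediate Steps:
P(N, Z) = -4
x = 0 (x = -2*0 = 0)
(P(-2, 10) + g(-5)*x)² = (-4 - 5*0)² = (-4 + 0)² = (-4)² = 16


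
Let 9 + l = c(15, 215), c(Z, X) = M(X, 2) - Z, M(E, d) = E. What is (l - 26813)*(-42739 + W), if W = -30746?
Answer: 1956317670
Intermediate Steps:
c(Z, X) = X - Z
l = 191 (l = -9 + (215 - 1*15) = -9 + (215 - 15) = -9 + 200 = 191)
(l - 26813)*(-42739 + W) = (191 - 26813)*(-42739 - 30746) = -26622*(-73485) = 1956317670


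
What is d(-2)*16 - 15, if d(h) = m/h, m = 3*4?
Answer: -111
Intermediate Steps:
m = 12
d(h) = 12/h
d(-2)*16 - 15 = (12/(-2))*16 - 15 = (12*(-1/2))*16 - 15 = -6*16 - 15 = -96 - 15 = -111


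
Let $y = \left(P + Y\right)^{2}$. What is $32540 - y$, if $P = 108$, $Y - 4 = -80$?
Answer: $31516$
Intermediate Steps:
$Y = -76$ ($Y = 4 - 80 = -76$)
$y = 1024$ ($y = \left(108 - 76\right)^{2} = 32^{2} = 1024$)
$32540 - y = 32540 - 1024 = 31516$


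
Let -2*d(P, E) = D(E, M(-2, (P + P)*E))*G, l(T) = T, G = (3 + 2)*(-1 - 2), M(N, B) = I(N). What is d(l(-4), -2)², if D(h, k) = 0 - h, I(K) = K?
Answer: 225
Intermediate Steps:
M(N, B) = N
D(h, k) = -h
G = -15 (G = 5*(-3) = -15)
d(P, E) = -15*E/2 (d(P, E) = -(-E)*(-15)/2 = -15*E/2)
d(l(-4), -2)² = (-15/2*(-2))² = 15² = 225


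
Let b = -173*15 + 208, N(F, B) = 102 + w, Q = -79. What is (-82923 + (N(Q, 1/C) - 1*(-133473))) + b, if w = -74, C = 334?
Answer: 48191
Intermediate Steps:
N(F, B) = 28 (N(F, B) = 102 - 74 = 28)
b = -2387 (b = -2595 + 208 = -2387)
(-82923 + (N(Q, 1/C) - 1*(-133473))) + b = (-82923 + (28 - 1*(-133473))) - 2387 = (-82923 + (28 + 133473)) - 2387 = (-82923 + 133501) - 2387 = 50578 - 2387 = 48191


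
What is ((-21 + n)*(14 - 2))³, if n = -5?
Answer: -30371328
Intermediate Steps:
((-21 + n)*(14 - 2))³ = ((-21 - 5)*(14 - 2))³ = (-26*12)³ = (-312)³ = -30371328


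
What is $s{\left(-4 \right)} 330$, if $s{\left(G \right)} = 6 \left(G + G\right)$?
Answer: $-15840$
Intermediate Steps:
$s{\left(G \right)} = 12 G$ ($s{\left(G \right)} = 6 \cdot 2 G = 12 G$)
$s{\left(-4 \right)} 330 = 12 \left(-4\right) 330 = \left(-48\right) 330 = -15840$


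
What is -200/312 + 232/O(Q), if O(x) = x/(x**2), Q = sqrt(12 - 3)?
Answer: 27119/39 ≈ 695.36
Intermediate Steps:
Q = 3 (Q = sqrt(9) = 3)
O(x) = 1/x (O(x) = x/x**2 = 1/x)
-200/312 + 232/O(Q) = -200/312 + 232/(1/3) = -200*1/312 + 232/(1/3) = -25/39 + 232*3 = -25/39 + 696 = 27119/39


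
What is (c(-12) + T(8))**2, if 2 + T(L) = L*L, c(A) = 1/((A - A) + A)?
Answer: 552049/144 ≈ 3833.7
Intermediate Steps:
c(A) = 1/A (c(A) = 1/(0 + A) = 1/A)
T(L) = -2 + L**2 (T(L) = -2 + L*L = -2 + L**2)
(c(-12) + T(8))**2 = (1/(-12) + (-2 + 8**2))**2 = (-1/12 + (-2 + 64))**2 = (-1/12 + 62)**2 = (743/12)**2 = 552049/144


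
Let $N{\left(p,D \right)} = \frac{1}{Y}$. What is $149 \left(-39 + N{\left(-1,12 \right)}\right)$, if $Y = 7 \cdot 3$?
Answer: $- \frac{121882}{21} \approx -5803.9$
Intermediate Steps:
$Y = 21$
$N{\left(p,D \right)} = \frac{1}{21}$
$149 \left(-39 + N{\left(-1,12 \right)}\right) = 149 \left(-39 + \frac{1}{21}\right) = 149 \left(- \frac{818}{21}\right) = - \frac{121882}{21}$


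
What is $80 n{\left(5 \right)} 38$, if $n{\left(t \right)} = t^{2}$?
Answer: $76000$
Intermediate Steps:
$80 n{\left(5 \right)} 38 = 80 \cdot 5^{2} \cdot 38 = 80 \cdot 25 \cdot 38 = 2000 \cdot 38 = 76000$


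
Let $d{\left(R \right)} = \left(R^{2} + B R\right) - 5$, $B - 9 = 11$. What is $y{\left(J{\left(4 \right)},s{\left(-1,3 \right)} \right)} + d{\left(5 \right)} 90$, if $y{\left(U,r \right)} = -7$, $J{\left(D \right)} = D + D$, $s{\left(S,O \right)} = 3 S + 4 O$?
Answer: $10793$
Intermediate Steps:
$B = 20$ ($B = 9 + 11 = 20$)
$J{\left(D \right)} = 2 D$
$d{\left(R \right)} = -5 + R^{2} + 20 R$ ($d{\left(R \right)} = \left(R^{2} + 20 R\right) - 5 = -5 + R^{2} + 20 R$)
$y{\left(J{\left(4 \right)},s{\left(-1,3 \right)} \right)} + d{\left(5 \right)} 90 = -7 + \left(-5 + 5^{2} + 20 \cdot 5\right) 90 = -7 + \left(-5 + 25 + 100\right) 90 = -7 + 120 \cdot 90 = -7 + 10800 = 10793$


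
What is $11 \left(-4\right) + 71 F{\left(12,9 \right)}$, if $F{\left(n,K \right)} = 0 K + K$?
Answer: $595$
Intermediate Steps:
$F{\left(n,K \right)} = K$ ($F{\left(n,K \right)} = 0 + K = K$)
$11 \left(-4\right) + 71 F{\left(12,9 \right)} = 11 \left(-4\right) + 71 \cdot 9 = -44 + 639 = 595$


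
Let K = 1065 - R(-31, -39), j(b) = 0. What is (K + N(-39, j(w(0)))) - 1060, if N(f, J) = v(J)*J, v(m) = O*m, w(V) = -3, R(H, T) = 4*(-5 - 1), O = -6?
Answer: 29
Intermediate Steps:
R(H, T) = -24 (R(H, T) = 4*(-6) = -24)
v(m) = -6*m
K = 1089 (K = 1065 - 1*(-24) = 1065 + 24 = 1089)
N(f, J) = -6*J² (N(f, J) = (-6*J)*J = -6*J²)
(K + N(-39, j(w(0)))) - 1060 = (1089 - 6*0²) - 1060 = (1089 - 6*0) - 1060 = (1089 + 0) - 1060 = 1089 - 1060 = 29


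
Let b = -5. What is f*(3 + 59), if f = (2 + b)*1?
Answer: -186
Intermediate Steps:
f = -3 (f = (2 - 5)*1 = -3*1 = -3)
f*(3 + 59) = -3*(3 + 59) = -3*62 = -186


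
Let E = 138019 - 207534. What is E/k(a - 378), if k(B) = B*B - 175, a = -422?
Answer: -13903/127965 ≈ -0.10865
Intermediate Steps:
k(B) = -175 + B**2 (k(B) = B**2 - 175 = -175 + B**2)
E = -69515
E/k(a - 378) = -69515/(-175 + (-422 - 378)**2) = -69515/(-175 + (-800)**2) = -69515/(-175 + 640000) = -69515/639825 = -69515*1/639825 = -13903/127965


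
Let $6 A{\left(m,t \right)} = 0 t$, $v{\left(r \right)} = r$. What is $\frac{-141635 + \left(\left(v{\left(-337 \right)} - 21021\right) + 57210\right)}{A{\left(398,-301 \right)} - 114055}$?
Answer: $\frac{105783}{114055} \approx 0.92747$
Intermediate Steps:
$A{\left(m,t \right)} = 0$ ($A{\left(m,t \right)} = \frac{0 t}{6} = \frac{1}{6} \cdot 0 = 0$)
$\frac{-141635 + \left(\left(v{\left(-337 \right)} - 21021\right) + 57210\right)}{A{\left(398,-301 \right)} - 114055} = \frac{-141635 + \left(\left(-337 - 21021\right) + 57210\right)}{0 - 114055} = \frac{-141635 + \left(-21358 + 57210\right)}{-114055} = \left(-141635 + 35852\right) \left(- \frac{1}{114055}\right) = \left(-105783\right) \left(- \frac{1}{114055}\right) = \frac{105783}{114055}$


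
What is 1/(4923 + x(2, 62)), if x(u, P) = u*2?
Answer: 1/4927 ≈ 0.00020296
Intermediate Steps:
x(u, P) = 2*u
1/(4923 + x(2, 62)) = 1/(4923 + 2*2) = 1/(4923 + 4) = 1/4927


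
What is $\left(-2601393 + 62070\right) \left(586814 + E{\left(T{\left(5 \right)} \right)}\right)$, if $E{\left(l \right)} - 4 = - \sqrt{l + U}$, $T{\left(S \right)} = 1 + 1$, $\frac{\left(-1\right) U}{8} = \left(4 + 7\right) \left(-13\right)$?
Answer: $-1490120444214 + 2539323 \sqrt{1146} \approx -1.49 \cdot 10^{12}$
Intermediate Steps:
$U = 1144$ ($U = - 8 \left(4 + 7\right) \left(-13\right) = - 8 \cdot 11 \left(-13\right) = \left(-8\right) \left(-143\right) = 1144$)
$T{\left(S \right)} = 2$
$E{\left(l \right)} = 4 - \sqrt{1144 + l}$ ($E{\left(l \right)} = 4 - \sqrt{l + 1144} = 4 - \sqrt{1144 + l}$)
$\left(-2601393 + 62070\right) \left(586814 + E{\left(T{\left(5 \right)} \right)}\right) = \left(-2601393 + 62070\right) \left(586814 + \left(4 - \sqrt{1144 + 2}\right)\right) = - 2539323 \left(586814 + \left(4 - \sqrt{1146}\right)\right) = - 2539323 \left(586818 - \sqrt{1146}\right) = -1490120444214 + 2539323 \sqrt{1146}$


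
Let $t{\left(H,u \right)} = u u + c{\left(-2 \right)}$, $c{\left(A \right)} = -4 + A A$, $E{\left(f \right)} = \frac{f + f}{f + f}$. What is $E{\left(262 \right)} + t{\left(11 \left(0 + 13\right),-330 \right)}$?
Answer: $108901$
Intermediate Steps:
$E{\left(f \right)} = 1$ ($E{\left(f \right)} = \frac{2 f}{2 f} = 2 f \frac{1}{2 f} = 1$)
$c{\left(A \right)} = -4 + A^{2}$
$t{\left(H,u \right)} = u^{2}$ ($t{\left(H,u \right)} = u u - \left(4 - \left(-2\right)^{2}\right) = u^{2} + \left(-4 + 4\right) = u^{2} + 0 = u^{2}$)
$E{\left(262 \right)} + t{\left(11 \left(0 + 13\right),-330 \right)} = 1 + \left(-330\right)^{2} = 1 + 108900 = 108901$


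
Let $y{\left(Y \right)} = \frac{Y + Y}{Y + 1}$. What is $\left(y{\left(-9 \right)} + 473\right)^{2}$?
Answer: $\frac{3613801}{16} \approx 2.2586 \cdot 10^{5}$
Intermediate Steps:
$y{\left(Y \right)} = \frac{2 Y}{1 + Y}$
$\left(y{\left(-9 \right)} + 473\right)^{2} = \left(2 \left(-9\right) \frac{1}{1 - 9} + 473\right)^{2} = \left(2 \left(-9\right) \frac{1}{-8} + 473\right)^{2} = \left(2 \left(-9\right) \left(- \frac{1}{8}\right) + 473\right)^{2} = \left(\frac{9}{4} + 473\right)^{2} = \left(\frac{1901}{4}\right)^{2} = \frac{3613801}{16}$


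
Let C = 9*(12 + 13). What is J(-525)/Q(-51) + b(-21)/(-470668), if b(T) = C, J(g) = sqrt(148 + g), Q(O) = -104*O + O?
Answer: -225/470668 + I*sqrt(377)/5253 ≈ -0.00047804 + 0.0036963*I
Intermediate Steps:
C = 225 (C = 9*25 = 225)
Q(O) = -103*O
b(T) = 225
J(-525)/Q(-51) + b(-21)/(-470668) = sqrt(148 - 525)/((-103*(-51))) + 225/(-470668) = sqrt(-377)/5253 + 225*(-1/470668) = (I*sqrt(377))*(1/5253) - 225/470668 = I*sqrt(377)/5253 - 225/470668 = -225/470668 + I*sqrt(377)/5253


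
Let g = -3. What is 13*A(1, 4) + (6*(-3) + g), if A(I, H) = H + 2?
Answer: 57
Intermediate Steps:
A(I, H) = 2 + H
13*A(1, 4) + (6*(-3) + g) = 13*(2 + 4) + (6*(-3) - 3) = 13*6 + (-18 - 3) = 78 - 21 = 57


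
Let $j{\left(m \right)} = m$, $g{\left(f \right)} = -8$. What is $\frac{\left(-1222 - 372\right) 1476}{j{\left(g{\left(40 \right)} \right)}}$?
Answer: $294093$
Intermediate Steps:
$\frac{\left(-1222 - 372\right) 1476}{j{\left(g{\left(40 \right)} \right)}} = \frac{\left(-1222 - 372\right) 1476}{-8} = \left(-1594\right) 1476 \left(- \frac{1}{8}\right) = \left(-2352744\right) \left(- \frac{1}{8}\right) = 294093$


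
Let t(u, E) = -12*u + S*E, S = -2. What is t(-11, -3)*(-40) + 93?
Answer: -5427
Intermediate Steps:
t(u, E) = -12*u - 2*E
t(-11, -3)*(-40) + 93 = (-12*(-11) - 2*(-3))*(-40) + 93 = (132 + 6)*(-40) + 93 = 138*(-40) + 93 = -5520 + 93 = -5427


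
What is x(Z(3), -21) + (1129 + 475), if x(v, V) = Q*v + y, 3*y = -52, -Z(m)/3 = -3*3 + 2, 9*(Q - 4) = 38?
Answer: 5278/3 ≈ 1759.3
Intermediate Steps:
Q = 74/9 (Q = 4 + (⅑)*38 = 4 + 38/9 = 74/9 ≈ 8.2222)
Z(m) = 21 (Z(m) = -3*(-3*3 + 2) = -3*(-9 + 2) = -3*(-7) = 21)
y = -52/3 (y = (⅓)*(-52) = -52/3 ≈ -17.333)
x(v, V) = -52/3 + 74*v/9 (x(v, V) = 74*v/9 - 52/3 = -52/3 + 74*v/9)
x(Z(3), -21) + (1129 + 475) = (-52/3 + (74/9)*21) + (1129 + 475) = (-52/3 + 518/3) + 1604 = 466/3 + 1604 = 5278/3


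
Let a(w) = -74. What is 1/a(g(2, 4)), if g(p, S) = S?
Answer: -1/74 ≈ -0.013514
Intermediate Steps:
1/a(g(2, 4)) = 1/(-74) = -1/74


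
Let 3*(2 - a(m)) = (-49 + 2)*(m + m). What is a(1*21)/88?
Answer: 15/2 ≈ 7.5000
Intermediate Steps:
a(m) = 2 + 94*m/3 (a(m) = 2 - (-49 + 2)*(m + m)/3 = 2 - (-47)*2*m/3 = 2 - (-94)*m/3 = 2 + 94*m/3)
a(1*21)/88 = (2 + 94*(1*21)/3)/88 = (2 + (94/3)*21)*(1/88) = (2 + 658)*(1/88) = 660*(1/88) = 15/2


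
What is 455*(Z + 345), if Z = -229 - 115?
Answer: 455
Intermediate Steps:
Z = -344
455*(Z + 345) = 455*(-344 + 345) = 455*1 = 455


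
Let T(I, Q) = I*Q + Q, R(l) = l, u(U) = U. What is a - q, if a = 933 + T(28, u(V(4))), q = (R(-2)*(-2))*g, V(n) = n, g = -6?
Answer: 1073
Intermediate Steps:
T(I, Q) = Q + I*Q
q = -24 (q = -2*(-2)*(-6) = 4*(-6) = -24)
a = 1049 (a = 933 + 4*(1 + 28) = 933 + 4*29 = 933 + 116 = 1049)
a - q = 1049 - 1*(-24) = 1049 + 24 = 1073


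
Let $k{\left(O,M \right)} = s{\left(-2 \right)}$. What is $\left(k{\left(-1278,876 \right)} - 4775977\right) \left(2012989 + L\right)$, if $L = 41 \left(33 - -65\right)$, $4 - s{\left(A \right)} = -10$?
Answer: $-9633150802741$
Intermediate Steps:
$s{\left(A \right)} = 14$ ($s{\left(A \right)} = 4 - -10 = 4 + 10 = 14$)
$k{\left(O,M \right)} = 14$
$L = 4018$ ($L = 41 \left(33 + 65\right) = 41 \cdot 98 = 4018$)
$\left(k{\left(-1278,876 \right)} - 4775977\right) \left(2012989 + L\right) = \left(14 - 4775977\right) \left(2012989 + 4018\right) = \left(-4775963\right) 2017007 = -9633150802741$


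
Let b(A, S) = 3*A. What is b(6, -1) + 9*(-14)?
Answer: -108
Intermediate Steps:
b(6, -1) + 9*(-14) = 3*6 + 9*(-14) = 18 - 126 = -108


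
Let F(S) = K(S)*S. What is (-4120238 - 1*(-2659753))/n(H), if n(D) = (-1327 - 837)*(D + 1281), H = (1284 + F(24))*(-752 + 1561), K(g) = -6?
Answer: 1460485/1998542724 ≈ 0.00073078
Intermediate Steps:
F(S) = -6*S
H = 922260 (H = (1284 - 6*24)*(-752 + 1561) = (1284 - 144)*809 = 1140*809 = 922260)
n(D) = -2772084 - 2164*D (n(D) = -2164*(1281 + D) = -2772084 - 2164*D)
(-4120238 - 1*(-2659753))/n(H) = (-4120238 - 1*(-2659753))/(-2772084 - 2164*922260) = (-4120238 + 2659753)/(-2772084 - 1995770640) = -1460485/(-1998542724) = -1460485*(-1/1998542724) = 1460485/1998542724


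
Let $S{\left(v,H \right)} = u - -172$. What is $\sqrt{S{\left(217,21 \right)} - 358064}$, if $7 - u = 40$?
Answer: $5 i \sqrt{14317} \approx 598.27 i$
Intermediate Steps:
$u = -33$ ($u = 7 - 40 = -33$)
$S{\left(v,H \right)} = 139$ ($S{\left(v,H \right)} = -33 - -172 = -33 + 172 = 139$)
$\sqrt{S{\left(217,21 \right)} - 358064} = \sqrt{139 - 358064} = \sqrt{-357925} = 5 i \sqrt{14317}$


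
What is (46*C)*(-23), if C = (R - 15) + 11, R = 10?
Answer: -6348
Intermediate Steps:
C = 6 (C = (10 - 15) + 11 = -5 + 11 = 6)
(46*C)*(-23) = (46*6)*(-23) = 276*(-23) = -6348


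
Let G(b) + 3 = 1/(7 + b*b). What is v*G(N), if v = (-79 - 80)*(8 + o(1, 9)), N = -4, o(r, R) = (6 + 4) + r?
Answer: 205428/23 ≈ 8931.7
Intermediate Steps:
o(r, R) = 10 + r
G(b) = -3 + 1/(7 + b²) (G(b) = -3 + 1/(7 + b*b) = -3 + 1/(7 + b²))
v = -3021 (v = (-79 - 80)*(8 + (10 + 1)) = -159*(8 + 11) = -159*19 = -3021)
v*G(N) = -3021*(-20 - 3*(-4)²)/(7 + (-4)²) = -3021*(-20 - 3*16)/(7 + 16) = -3021*(-20 - 48)/23 = -3021*(-68)/23 = -3021*(-68/23) = 205428/23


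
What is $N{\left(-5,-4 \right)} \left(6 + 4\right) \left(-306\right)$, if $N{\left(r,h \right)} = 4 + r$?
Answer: $3060$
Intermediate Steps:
$N{\left(-5,-4 \right)} \left(6 + 4\right) \left(-306\right) = \left(4 - 5\right) \left(6 + 4\right) \left(-306\right) = \left(-1\right) 10 \left(-306\right) = \left(-10\right) \left(-306\right) = 3060$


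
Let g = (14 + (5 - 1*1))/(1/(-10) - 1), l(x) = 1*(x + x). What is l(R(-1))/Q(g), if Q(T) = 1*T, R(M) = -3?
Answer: 11/30 ≈ 0.36667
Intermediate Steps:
l(x) = 2*x (l(x) = 1*(2*x) = 2*x)
g = -180/11 (g = (14 + (5 - 1))/(-1/10 - 1) = (14 + 4)/(-11/10) = 18*(-10/11) = -180/11 ≈ -16.364)
Q(T) = T
l(R(-1))/Q(g) = (2*(-3))/(-180/11) = -6*(-11/180) = 11/30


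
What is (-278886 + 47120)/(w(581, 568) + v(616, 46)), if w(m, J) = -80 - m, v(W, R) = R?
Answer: 231766/615 ≈ 376.86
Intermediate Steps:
(-278886 + 47120)/(w(581, 568) + v(616, 46)) = (-278886 + 47120)/((-80 - 1*581) + 46) = -231766/((-80 - 581) + 46) = -231766/(-661 + 46) = -231766/(-615) = -231766*(-1/615) = 231766/615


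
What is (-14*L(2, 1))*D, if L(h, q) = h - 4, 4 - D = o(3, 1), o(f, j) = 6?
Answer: -56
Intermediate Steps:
D = -2 (D = 4 - 1*6 = 4 - 6 = -2)
L(h, q) = -4 + h
(-14*L(2, 1))*D = -14*(-4 + 2)*(-2) = -14*(-2)*(-2) = 28*(-2) = -56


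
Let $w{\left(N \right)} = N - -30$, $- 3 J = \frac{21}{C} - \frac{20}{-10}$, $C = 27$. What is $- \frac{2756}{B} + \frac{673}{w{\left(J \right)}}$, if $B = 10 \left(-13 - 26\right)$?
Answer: $\frac{14231}{471} \approx 30.214$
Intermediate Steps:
$J = - \frac{25}{27}$ ($J = - \frac{\frac{21}{27} - \frac{20}{-10}}{3} = - \frac{21 \cdot \frac{1}{27} - -2}{3} = - \frac{\frac{7}{9} + 2}{3} = \left(- \frac{1}{3}\right) \frac{25}{9} = - \frac{25}{27} \approx -0.92593$)
$w{\left(N \right)} = 30 + N$ ($w{\left(N \right)} = N + 30 = 30 + N$)
$B = -390$ ($B = 10 \left(-39\right) = -390$)
$- \frac{2756}{B} + \frac{673}{w{\left(J \right)}} = - \frac{2756}{-390} + \frac{673}{30 - \frac{25}{27}} = \left(-2756\right) \left(- \frac{1}{390}\right) + \frac{673}{\frac{785}{27}} = \frac{106}{15} + 673 \cdot \frac{27}{785} = \frac{106}{15} + \frac{18171}{785} = \frac{14231}{471}$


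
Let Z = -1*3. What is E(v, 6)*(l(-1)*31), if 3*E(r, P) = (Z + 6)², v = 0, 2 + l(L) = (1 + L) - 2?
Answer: -372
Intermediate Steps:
Z = -3
l(L) = -3 + L (l(L) = -2 + ((1 + L) - 2) = -2 + (-1 + L) = -3 + L)
E(r, P) = 3 (E(r, P) = (-3 + 6)²/3 = (⅓)*3² = (⅓)*9 = 3)
E(v, 6)*(l(-1)*31) = 3*((-3 - 1)*31) = 3*(-4*31) = 3*(-124) = -372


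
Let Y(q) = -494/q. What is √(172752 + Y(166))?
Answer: √1190068027/83 ≈ 415.63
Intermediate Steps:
√(172752 + Y(166)) = √(172752 - 494/166) = √(172752 - 494*1/166) = √(172752 - 247/83) = √(14338169/83) = √1190068027/83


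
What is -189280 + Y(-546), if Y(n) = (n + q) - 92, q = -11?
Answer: -189929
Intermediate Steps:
Y(n) = -103 + n (Y(n) = (n - 11) - 92 = (-11 + n) - 92 = -103 + n)
-189280 + Y(-546) = -189280 + (-103 - 546) = -189280 - 649 = -189929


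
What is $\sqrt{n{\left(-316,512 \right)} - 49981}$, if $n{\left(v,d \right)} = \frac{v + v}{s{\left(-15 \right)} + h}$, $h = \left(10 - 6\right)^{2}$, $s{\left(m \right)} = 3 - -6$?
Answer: $\frac{i \sqrt{1250157}}{5} \approx 223.62 i$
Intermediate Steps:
$s{\left(m \right)} = 9$ ($s{\left(m \right)} = 3 + 6 = 9$)
$h = 16$ ($h = 4^{2} = 16$)
$n{\left(v,d \right)} = \frac{2 v}{25}$ ($n{\left(v,d \right)} = \frac{v + v}{9 + 16} = \frac{2 v}{25}$)
$\sqrt{n{\left(-316,512 \right)} - 49981} = \sqrt{\frac{2}{25} \left(-316\right) - 49981} = \sqrt{- \frac{632}{25} - 49981} = \sqrt{- \frac{1250157}{25}} = \frac{i \sqrt{1250157}}{5}$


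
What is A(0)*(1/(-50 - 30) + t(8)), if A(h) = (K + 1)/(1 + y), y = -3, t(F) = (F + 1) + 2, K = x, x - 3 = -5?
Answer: 879/160 ≈ 5.4938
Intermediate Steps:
x = -2 (x = 3 - 5 = -2)
K = -2
t(F) = 3 + F (t(F) = (1 + F) + 2 = 3 + F)
A(h) = ½ (A(h) = (-2 + 1)/(1 - 3) = -1/(-2) = -1*(-½) = ½)
A(0)*(1/(-50 - 30) + t(8)) = (1/(-50 - 30) + (3 + 8))/2 = (1/(-80) + 11)/2 = (-1/80 + 11)/2 = (½)*(879/80) = 879/160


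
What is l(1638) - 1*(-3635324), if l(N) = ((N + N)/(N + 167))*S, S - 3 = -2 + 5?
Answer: 6561779476/1805 ≈ 3.6353e+6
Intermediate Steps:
S = 6 (S = 3 + (-2 + 5) = 3 + 3 = 6)
l(N) = 12*N/(167 + N) (l(N) = ((N + N)/(N + 167))*6 = ((2*N)/(167 + N))*6 = (2*N/(167 + N))*6 = 12*N/(167 + N))
l(1638) - 1*(-3635324) = 12*1638/(167 + 1638) - 1*(-3635324) = 12*1638/1805 + 3635324 = 12*1638*(1/1805) + 3635324 = 19656/1805 + 3635324 = 6561779476/1805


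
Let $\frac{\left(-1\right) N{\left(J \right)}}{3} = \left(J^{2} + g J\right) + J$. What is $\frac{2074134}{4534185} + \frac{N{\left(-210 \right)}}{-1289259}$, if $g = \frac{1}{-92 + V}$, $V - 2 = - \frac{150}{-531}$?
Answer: $\frac{192391722998469}{343816046090260} \approx 0.55958$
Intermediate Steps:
$V = \frac{404}{177}$ ($V = 2 - \frac{150}{-531} = 2 - - \frac{50}{177} = 2 + \frac{50}{177} = \frac{404}{177} \approx 2.2825$)
$g = - \frac{177}{15880}$ ($g = \frac{1}{-92 + \frac{404}{177}} = \frac{1}{- \frac{15880}{177}} = - \frac{177}{15880} \approx -0.011146$)
$N{\left(J \right)} = - 3 J^{2} - \frac{47109 J}{15880}$ ($N{\left(J \right)} = - 3 \left(\left(J^{2} - \frac{177 J}{15880}\right) + J\right) = - 3 \left(J^{2} + \frac{15703 J}{15880}\right) = - 3 J^{2} - \frac{47109 J}{15880}$)
$\frac{2074134}{4534185} + \frac{N{\left(-210 \right)}}{-1289259} = \frac{2074134}{4534185} + \frac{\left(- \frac{3}{15880}\right) \left(-210\right) \left(15703 + 15880 \left(-210\right)\right)}{-1289259} = 2074134 \cdot \frac{1}{4534185} + \left(- \frac{3}{15880}\right) \left(-210\right) \left(15703 - 3334800\right) \left(- \frac{1}{1289259}\right) = \frac{691378}{1511395} + \left(- \frac{3}{15880}\right) \left(-210\right) \left(-3319097\right) \left(- \frac{1}{1289259}\right) = \frac{691378}{1511395} - - \frac{23233679}{227482588} = \frac{691378}{1511395} + \frac{23233679}{227482588} = \frac{192391722998469}{343816046090260}$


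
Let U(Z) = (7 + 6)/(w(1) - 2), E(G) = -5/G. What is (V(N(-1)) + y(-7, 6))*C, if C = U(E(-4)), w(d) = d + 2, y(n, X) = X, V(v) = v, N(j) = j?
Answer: 65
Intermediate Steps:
w(d) = 2 + d
U(Z) = 13 (U(Z) = (7 + 6)/((2 + 1) - 2) = 13/(3 - 2) = 13/1 = 13*1 = 13)
C = 13
(V(N(-1)) + y(-7, 6))*C = (-1 + 6)*13 = 5*13 = 65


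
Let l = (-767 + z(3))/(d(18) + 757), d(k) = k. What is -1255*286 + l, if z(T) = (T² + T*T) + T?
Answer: -278171496/775 ≈ -3.5893e+5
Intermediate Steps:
z(T) = T + 2*T² (z(T) = (T² + T²) + T = 2*T² + T = T + 2*T²)
l = -746/775 (l = (-767 + 3*(1 + 2*3))/(18 + 757) = (-767 + 3*(1 + 6))/775 = (-767 + 3*7)*(1/775) = (-767 + 21)*(1/775) = -746*1/775 = -746/775 ≈ -0.96258)
-1255*286 + l = -1255*286 - 746/775 = -358930 - 746/775 = -278171496/775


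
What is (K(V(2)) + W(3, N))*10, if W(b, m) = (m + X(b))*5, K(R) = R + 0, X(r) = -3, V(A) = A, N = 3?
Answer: 20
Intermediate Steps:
K(R) = R
W(b, m) = -15 + 5*m (W(b, m) = (m - 3)*5 = (-3 + m)*5 = -15 + 5*m)
(K(V(2)) + W(3, N))*10 = (2 + (-15 + 5*3))*10 = (2 + (-15 + 15))*10 = (2 + 0)*10 = 2*10 = 20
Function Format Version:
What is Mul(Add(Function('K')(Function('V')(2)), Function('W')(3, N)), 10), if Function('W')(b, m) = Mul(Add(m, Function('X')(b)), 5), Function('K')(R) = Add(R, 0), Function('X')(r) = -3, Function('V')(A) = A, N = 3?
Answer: 20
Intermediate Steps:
Function('K')(R) = R
Function('W')(b, m) = Add(-15, Mul(5, m)) (Function('W')(b, m) = Mul(Add(m, -3), 5) = Mul(Add(-3, m), 5) = Add(-15, Mul(5, m)))
Mul(Add(Function('K')(Function('V')(2)), Function('W')(3, N)), 10) = Mul(Add(2, Add(-15, Mul(5, 3))), 10) = Mul(Add(2, Add(-15, 15)), 10) = Mul(Add(2, 0), 10) = Mul(2, 10) = 20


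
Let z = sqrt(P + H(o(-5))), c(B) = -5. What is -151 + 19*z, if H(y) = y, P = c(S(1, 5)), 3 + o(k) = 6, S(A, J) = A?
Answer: -151 + 19*I*sqrt(2) ≈ -151.0 + 26.87*I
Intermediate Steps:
o(k) = 3 (o(k) = -3 + 6 = 3)
P = -5
z = I*sqrt(2) (z = sqrt(-5 + 3) = sqrt(-2) = I*sqrt(2) ≈ 1.4142*I)
-151 + 19*z = -151 + 19*(I*sqrt(2)) = -151 + 19*I*sqrt(2)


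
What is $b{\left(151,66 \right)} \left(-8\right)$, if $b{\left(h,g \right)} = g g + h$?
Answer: $-36056$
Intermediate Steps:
$b{\left(h,g \right)} = h + g^{2}$ ($b{\left(h,g \right)} = g^{2} + h = h + g^{2}$)
$b{\left(151,66 \right)} \left(-8\right) = \left(151 + 66^{2}\right) \left(-8\right) = \left(151 + 4356\right) \left(-8\right) = 4507 \left(-8\right) = -36056$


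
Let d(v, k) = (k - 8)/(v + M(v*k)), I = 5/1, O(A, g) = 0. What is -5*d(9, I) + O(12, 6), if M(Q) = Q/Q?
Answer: 3/2 ≈ 1.5000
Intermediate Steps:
M(Q) = 1
I = 5 (I = 5*1 = 5)
d(v, k) = (-8 + k)/(1 + v) (d(v, k) = (k - 8)/(v + 1) = (-8 + k)/(1 + v))
-5*d(9, I) + O(12, 6) = -5*(-8 + 5)/(1 + 9) + 0 = -5*(-3)/10 + 0 = -(-3)/2 + 0 = -5*(-3/10) + 0 = 3/2 + 0 = 3/2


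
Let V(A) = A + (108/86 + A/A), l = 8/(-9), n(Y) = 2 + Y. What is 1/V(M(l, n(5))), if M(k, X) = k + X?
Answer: 387/3238 ≈ 0.11952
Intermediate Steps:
l = -8/9 (l = 8*(-⅑) = -8/9 ≈ -0.88889)
M(k, X) = X + k
V(A) = 97/43 + A (V(A) = A + (108*(1/86) + 1) = A + (54/43 + 1) = A + 97/43 = 97/43 + A)
1/V(M(l, n(5))) = 1/(97/43 + ((2 + 5) - 8/9)) = 1/(97/43 + (7 - 8/9)) = 1/(97/43 + 55/9) = 1/(3238/387) = 387/3238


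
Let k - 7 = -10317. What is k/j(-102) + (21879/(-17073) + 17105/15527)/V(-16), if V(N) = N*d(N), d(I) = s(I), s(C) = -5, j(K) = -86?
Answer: 759181143979/6332764585 ≈ 119.88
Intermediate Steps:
k = -10310 (k = 7 - 10317 = -10310)
d(I) = -5
V(N) = -5*N (V(N) = N*(-5) = -5*N)
k/j(-102) + (21879/(-17073) + 17105/15527)/V(-16) = -10310/(-86) + (21879/(-17073) + 17105/15527)/((-5*(-16))) = -10310*(-1/86) + (21879*(-1/17073) + 17105*(1/15527))/80 = 5155/43 + (-2431/1897 + 17105/15527)*(1/80) = 5155/43 - 5297952/29454719*1/80 = 5155/43 - 331122/147273595 = 759181143979/6332764585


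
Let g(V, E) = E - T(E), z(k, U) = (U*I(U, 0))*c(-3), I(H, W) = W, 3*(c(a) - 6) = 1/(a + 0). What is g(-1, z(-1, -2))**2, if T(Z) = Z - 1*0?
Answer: 0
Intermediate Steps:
T(Z) = Z (T(Z) = Z + 0 = Z)
c(a) = 6 + 1/(3*a) (c(a) = 6 + 1/(3*(a + 0)) = 6 + 1/(3*a))
z(k, U) = 0 (z(k, U) = (U*0)*(6 + (1/3)/(-3)) = 0*(6 + (1/3)*(-1/3)) = 0*(6 - 1/9) = 0*(53/9) = 0)
g(V, E) = 0 (g(V, E) = E - E = 0)
g(-1, z(-1, -2))**2 = 0**2 = 0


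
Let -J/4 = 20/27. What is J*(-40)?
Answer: 3200/27 ≈ 118.52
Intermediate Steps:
J = -80/27 ≈ -2.9630
J*(-40) = -80/27*(-40) = 3200/27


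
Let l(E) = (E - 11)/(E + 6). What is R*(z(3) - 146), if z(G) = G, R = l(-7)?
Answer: -2574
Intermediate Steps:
l(E) = (-11 + E)/(6 + E)
R = 18 (R = (-11 - 7)/(6 - 7) = -18/(-1) = -1*(-18) = 18)
R*(z(3) - 146) = 18*(3 - 146) = 18*(-143) = -2574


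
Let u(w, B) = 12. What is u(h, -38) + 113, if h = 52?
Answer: 125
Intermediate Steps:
u(h, -38) + 113 = 12 + 113 = 125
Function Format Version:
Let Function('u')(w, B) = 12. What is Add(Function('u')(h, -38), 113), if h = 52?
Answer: 125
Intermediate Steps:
Add(Function('u')(h, -38), 113) = Add(12, 113) = 125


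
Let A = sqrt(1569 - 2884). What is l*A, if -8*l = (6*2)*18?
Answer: -27*I*sqrt(1315) ≈ -979.1*I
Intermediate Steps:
l = -27 (l = -6*2*18/8 = -3*18/2 = -1/8*216 = -27)
A = I*sqrt(1315) (A = sqrt(-1315) = I*sqrt(1315) ≈ 36.263*I)
l*A = -27*I*sqrt(1315)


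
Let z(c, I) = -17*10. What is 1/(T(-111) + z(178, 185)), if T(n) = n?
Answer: -1/281 ≈ -0.0035587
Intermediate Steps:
z(c, I) = -170
1/(T(-111) + z(178, 185)) = 1/(-111 - 170) = 1/(-281) = -1/281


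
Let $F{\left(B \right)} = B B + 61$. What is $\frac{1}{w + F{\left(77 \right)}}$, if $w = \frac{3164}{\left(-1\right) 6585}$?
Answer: $\frac{6585}{39440986} \approx 0.00016696$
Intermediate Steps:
$F{\left(B \right)} = 61 + B^{2}$ ($F{\left(B \right)} = B^{2} + 61 = 61 + B^{2}$)
$w = - \frac{3164}{6585}$ ($w = \frac{3164}{-6585} = 3164 \left(- \frac{1}{6585}\right) = - \frac{3164}{6585} \approx -0.48049$)
$\frac{1}{w + F{\left(77 \right)}} = \frac{1}{- \frac{3164}{6585} + \left(61 + 77^{2}\right)} = \frac{1}{- \frac{3164}{6585} + \left(61 + 5929\right)} = \frac{1}{- \frac{3164}{6585} + 5990} = \frac{1}{\frac{39440986}{6585}} = \frac{6585}{39440986}$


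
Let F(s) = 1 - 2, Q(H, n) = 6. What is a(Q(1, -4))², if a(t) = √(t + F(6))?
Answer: 5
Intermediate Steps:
F(s) = -1
a(t) = √(-1 + t) (a(t) = √(t - 1) = √(-1 + t))
a(Q(1, -4))² = (√(-1 + 6))² = (√5)² = 5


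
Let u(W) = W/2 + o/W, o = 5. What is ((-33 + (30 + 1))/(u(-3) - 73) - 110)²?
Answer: 2525866564/208849 ≈ 12094.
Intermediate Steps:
u(W) = W/2 + 5/W
((-33 + (30 + 1))/(u(-3) - 73) - 110)² = ((-33 + (30 + 1))/(((½)*(-3) + 5/(-3)) - 73) - 110)² = ((-33 + 31)/((-3/2 + 5*(-⅓)) - 73) - 110)² = (-2/((-3/2 - 5/3) - 73) - 110)² = (-2/(-19/6 - 73) - 110)² = (-2/(-457/6) - 110)² = (-2*(-6/457) - 110)² = (12/457 - 110)² = (-50258/457)² = 2525866564/208849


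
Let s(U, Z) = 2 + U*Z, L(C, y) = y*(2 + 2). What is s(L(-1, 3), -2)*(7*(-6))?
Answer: 924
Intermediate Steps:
L(C, y) = 4*y (L(C, y) = y*4 = 4*y)
s(L(-1, 3), -2)*(7*(-6)) = (2 + (4*3)*(-2))*(7*(-6)) = (2 + 12*(-2))*(-42) = (2 - 24)*(-42) = -22*(-42) = 924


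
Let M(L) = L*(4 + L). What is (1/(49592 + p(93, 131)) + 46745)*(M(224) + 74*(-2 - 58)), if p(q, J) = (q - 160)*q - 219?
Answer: 47020742794956/21571 ≈ 2.1798e+9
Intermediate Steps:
p(q, J) = -219 + q*(-160 + q) (p(q, J) = (-160 + q)*q - 219 = q*(-160 + q) - 219 = -219 + q*(-160 + q))
(1/(49592 + p(93, 131)) + 46745)*(M(224) + 74*(-2 - 58)) = (1/(49592 + (-219 + 93² - 160*93)) + 46745)*(224*(4 + 224) + 74*(-2 - 58)) = (1/(49592 + (-219 + 8649 - 14880)) + 46745)*(224*228 + 74*(-60)) = (1/(49592 - 6450) + 46745)*(51072 - 4440) = (1/43142 + 46745)*46632 = (2016672791/43142)*46632 = 47020742794956/21571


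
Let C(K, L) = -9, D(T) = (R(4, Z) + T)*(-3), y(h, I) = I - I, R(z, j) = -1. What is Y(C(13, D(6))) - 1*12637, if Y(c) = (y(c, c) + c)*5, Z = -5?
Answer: -12682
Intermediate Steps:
y(h, I) = 0
D(T) = 3 - 3*T (D(T) = (-1 + T)*(-3) = 3 - 3*T)
Y(c) = 5*c (Y(c) = (0 + c)*5 = c*5 = 5*c)
Y(C(13, D(6))) - 1*12637 = 5*(-9) - 1*12637 = -45 - 12637 = -12682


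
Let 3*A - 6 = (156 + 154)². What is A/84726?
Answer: 48053/127089 ≈ 0.37811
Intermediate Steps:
A = 96106/3 (A = 2 + (156 + 154)²/3 = 2 + (⅓)*310² = 2 + (⅓)*96100 = 2 + 96100/3 = 96106/3 ≈ 32035.)
A/84726 = (96106/3)/84726 = (96106/3)*(1/84726) = 48053/127089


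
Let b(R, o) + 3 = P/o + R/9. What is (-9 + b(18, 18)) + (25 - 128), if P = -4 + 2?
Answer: -1018/9 ≈ -113.11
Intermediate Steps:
P = -2
b(R, o) = -3 - 2/o + R/9 (b(R, o) = -3 + (-2/o + R/9) = -3 - 2/o + R/9)
(-9 + b(18, 18)) + (25 - 128) = (-9 + (-3 - 2/18 + (⅑)*18)) + (25 - 128) = (-9 + (-3 - 2*1/18 + 2)) - 103 = (-9 + (-3 - ⅑ + 2)) - 103 = (-9 - 10/9) - 103 = -91/9 - 103 = -1018/9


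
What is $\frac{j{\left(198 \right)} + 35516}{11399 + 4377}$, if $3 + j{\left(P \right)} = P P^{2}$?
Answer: $\frac{7797905}{15776} \approx 494.29$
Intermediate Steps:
$j{\left(P \right)} = -3 + P^{3}$ ($j{\left(P \right)} = -3 + P P^{2} = -3 + P^{3}$)
$\frac{j{\left(198 \right)} + 35516}{11399 + 4377} = \frac{\left(-3 + 198^{3}\right) + 35516}{11399 + 4377} = \frac{\left(-3 + 7762392\right) + 35516}{15776} = \left(7762389 + 35516\right) \frac{1}{15776} = 7797905 \cdot \frac{1}{15776} = \frac{7797905}{15776}$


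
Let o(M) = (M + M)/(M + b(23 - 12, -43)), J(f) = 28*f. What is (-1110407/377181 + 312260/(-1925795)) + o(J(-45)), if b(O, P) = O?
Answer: -197505322865645/181448046316971 ≈ -1.0885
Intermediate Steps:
o(M) = 2*M/(11 + M) (o(M) = (M + M)/(M + (23 - 12)) = (2*M)/(M + 11) = (2*M)/(11 + M) = 2*M/(11 + M))
(-1110407/377181 + 312260/(-1925795)) + o(J(-45)) = (-1110407/377181 + 312260/(-1925795)) + 2*(28*(-45))/(11 + 28*(-45)) = (-1110407*1/377181 + 312260*(-1/1925795)) + 2*(-1260)/(11 - 1260) = (-1110407/377181 - 62452/385159) + 2*(-1260)/(-1249) = -451238957525/145274656779 + 2*(-1260)*(-1/1249) = -451238957525/145274656779 + 2520/1249 = -197505322865645/181448046316971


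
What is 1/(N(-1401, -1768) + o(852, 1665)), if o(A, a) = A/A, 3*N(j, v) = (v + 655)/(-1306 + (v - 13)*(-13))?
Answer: 3121/3068 ≈ 1.0173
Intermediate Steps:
N(j, v) = (655 + v)/(3*(-1137 - 13*v)) (N(j, v) = ((v + 655)/(-1306 + (v - 13)*(-13)))/3 = ((655 + v)/(-1306 + (-13 + v)*(-13)))/3 = ((655 + v)/(-1306 + (169 - 13*v)))/3 = ((655 + v)/(-1137 - 13*v))/3 = (655 + v)/(3*(-1137 - 13*v)))
o(A, a) = 1
1/(N(-1401, -1768) + o(852, 1665)) = 1/((-655 - 1*(-1768))/(3*(1137 + 13*(-1768))) + 1) = 1/((-655 + 1768)/(3*(1137 - 22984)) + 1) = 1/((⅓)*1113/(-21847) + 1) = 1/((⅓)*(-1/21847)*1113 + 1) = 1/(-53/3121 + 1) = 1/(3068/3121) = 3121/3068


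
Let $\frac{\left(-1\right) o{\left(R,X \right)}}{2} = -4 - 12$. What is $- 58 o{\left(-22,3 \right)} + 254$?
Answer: $-1602$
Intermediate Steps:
$o{\left(R,X \right)} = 32$ ($o{\left(R,X \right)} = - 2 \left(-4 - 12\right) = \left(-2\right) \left(-16\right) = 32$)
$- 58 o{\left(-22,3 \right)} + 254 = \left(-58\right) 32 + 254 = -1856 + 254 = -1602$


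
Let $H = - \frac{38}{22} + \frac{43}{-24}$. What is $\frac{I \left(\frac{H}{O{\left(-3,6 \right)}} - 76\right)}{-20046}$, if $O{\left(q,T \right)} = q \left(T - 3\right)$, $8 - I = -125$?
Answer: $\frac{1837927}{3663792} \approx 0.50165$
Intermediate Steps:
$I = 133$ ($I = 8 - -125 = 8 + 125 = 133$)
$O{\left(q,T \right)} = q \left(-3 + T\right)$
$H = - \frac{929}{264}$ ($H = \left(-38\right) \frac{1}{22} + 43 \left(- \frac{1}{24}\right) = - \frac{19}{11} - \frac{43}{24} = - \frac{929}{264} \approx -3.5189$)
$\frac{I \left(\frac{H}{O{\left(-3,6 \right)}} - 76\right)}{-20046} = \frac{133 \left(- \frac{929}{264 \left(- 3 \left(-3 + 6\right)\right)} - 76\right)}{-20046} = 133 \left(- \frac{929}{264 \left(\left(-3\right) 3\right)} - 76\right) \left(- \frac{1}{20046}\right) = 133 \left(- \frac{929}{264 \left(-9\right)} - 76\right) \left(- \frac{1}{20046}\right) = 133 \left(\left(- \frac{929}{264}\right) \left(- \frac{1}{9}\right) - 76\right) \left(- \frac{1}{20046}\right) = 133 \left(\frac{929}{2376} - 76\right) \left(- \frac{1}{20046}\right) = 133 \left(- \frac{179647}{2376}\right) \left(- \frac{1}{20046}\right) = \left(- \frac{23893051}{2376}\right) \left(- \frac{1}{20046}\right) = \frac{1837927}{3663792}$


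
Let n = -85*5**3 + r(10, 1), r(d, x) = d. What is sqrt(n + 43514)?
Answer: sqrt(32899) ≈ 181.38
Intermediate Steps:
n = -10615 (n = -85*5**3 + 10 = -85*125 + 10 = -10625 + 10 = -10615)
sqrt(n + 43514) = sqrt(-10615 + 43514) = sqrt(32899)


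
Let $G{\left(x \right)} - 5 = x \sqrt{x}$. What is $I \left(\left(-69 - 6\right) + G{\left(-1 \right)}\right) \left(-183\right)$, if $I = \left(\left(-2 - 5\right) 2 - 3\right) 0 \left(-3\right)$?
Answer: $0$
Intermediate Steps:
$G{\left(x \right)} = 5 + x^{\frac{3}{2}}$ ($G{\left(x \right)} = 5 + x \sqrt{x} = 5 + x^{\frac{3}{2}}$)
$I = 0$ ($I = \left(\left(-7\right) 2 - 3\right) 0 \left(-3\right) = \left(-14 - 3\right) 0 \left(-3\right) = \left(-17\right) 0 \left(-3\right) = 0 \left(-3\right) = 0$)
$I \left(\left(-69 - 6\right) + G{\left(-1 \right)}\right) \left(-183\right) = 0 \left(\left(-69 - 6\right) + \left(5 + \left(-1\right)^{\frac{3}{2}}\right)\right) \left(-183\right) = 0 \left(-75 + \left(5 - i\right)\right) \left(-183\right) = 0 \left(-70 - i\right) \left(-183\right) = 0 \left(-183\right) = 0$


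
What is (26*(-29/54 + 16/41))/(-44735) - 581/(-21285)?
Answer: 641377886/23423738085 ≈ 0.027382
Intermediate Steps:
(26*(-29/54 + 16/41))/(-44735) - 581/(-21285) = (26*(-29*1/54 + 16*(1/41)))*(-1/44735) - 581*(-1/21285) = (26*(-29/54 + 16/41))*(-1/44735) + 581/21285 = (26*(-325/2214))*(-1/44735) + 581/21285 = -4225/1107*(-1/44735) + 581/21285 = 845/9904329 + 581/21285 = 641377886/23423738085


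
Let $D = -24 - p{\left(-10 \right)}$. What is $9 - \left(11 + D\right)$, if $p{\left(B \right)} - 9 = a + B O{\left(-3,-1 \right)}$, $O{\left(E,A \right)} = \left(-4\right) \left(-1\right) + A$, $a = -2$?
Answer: $-1$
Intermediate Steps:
$O{\left(E,A \right)} = 4 + A$
$p{\left(B \right)} = 7 + 3 B$ ($p{\left(B \right)} = 9 + \left(-2 + B \left(4 - 1\right)\right) = 9 + \left(-2 + B 3\right) = 9 + \left(-2 + 3 B\right) = 7 + 3 B$)
$D = -1$ ($D = -24 - \left(7 + 3 \left(-10\right)\right) = -24 - \left(7 - 30\right) = -24 - -23 = -24 + 23 = -1$)
$9 - \left(11 + D\right) = 9 - 10 = -1$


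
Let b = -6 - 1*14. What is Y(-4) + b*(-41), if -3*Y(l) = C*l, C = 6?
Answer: 828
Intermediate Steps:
Y(l) = -2*l
b = -20 (b = -6 - 14 = -20)
Y(-4) + b*(-41) = -2*(-4) - 20*(-41) = 8 + 820 = 828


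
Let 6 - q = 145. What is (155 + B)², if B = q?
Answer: 256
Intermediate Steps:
q = -139 (q = 6 - 1*145 = 6 - 145 = -139)
B = -139
(155 + B)² = (155 - 139)² = 16² = 256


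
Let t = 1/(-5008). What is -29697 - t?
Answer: -148722575/5008 ≈ -29697.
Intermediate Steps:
t = -1/5008 ≈ -0.00019968
-29697 - t = -29697 - 1*(-1/5008) = -29697 + 1/5008 = -148722575/5008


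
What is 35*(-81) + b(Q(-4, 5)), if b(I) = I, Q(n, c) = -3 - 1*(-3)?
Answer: -2835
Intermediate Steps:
Q(n, c) = 0 (Q(n, c) = -3 + 3 = 0)
35*(-81) + b(Q(-4, 5)) = 35*(-81) + 0 = -2835 + 0 = -2835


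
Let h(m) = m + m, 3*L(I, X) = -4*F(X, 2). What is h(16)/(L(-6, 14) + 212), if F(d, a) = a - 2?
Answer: 8/53 ≈ 0.15094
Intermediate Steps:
F(d, a) = -2 + a
L(I, X) = 0 (L(I, X) = (-4*(-2 + 2))/3 = (-4*0)/3 = (1/3)*0 = 0)
h(m) = 2*m
h(16)/(L(-6, 14) + 212) = (2*16)/(0 + 212) = 32/212 = (1/212)*32 = 8/53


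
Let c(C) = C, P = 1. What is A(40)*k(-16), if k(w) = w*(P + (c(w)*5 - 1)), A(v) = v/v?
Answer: 1280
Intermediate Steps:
A(v) = 1
k(w) = 5*w² (k(w) = w*(1 + (w*5 - 1)) = w*(1 + (5*w - 1)) = w*(1 + (-1 + 5*w)) = w*(5*w) = 5*w²)
A(40)*k(-16) = 1*(5*(-16)²) = 1*(5*256) = 1*1280 = 1280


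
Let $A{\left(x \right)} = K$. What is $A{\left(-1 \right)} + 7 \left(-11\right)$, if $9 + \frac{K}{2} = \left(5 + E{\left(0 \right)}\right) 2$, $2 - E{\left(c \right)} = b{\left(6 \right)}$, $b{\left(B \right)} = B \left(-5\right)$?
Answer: $53$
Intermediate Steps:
$b{\left(B \right)} = - 5 B$
$E{\left(c \right)} = 32$ ($E{\left(c \right)} = 2 - \left(-5\right) 6 = 2 - -30 = 2 + 30 = 32$)
$K = 130$ ($K = -18 + 2 \left(5 + 32\right) 2 = -18 + 2 \cdot 37 \cdot 2 = -18 + 2 \cdot 74 = -18 + 148 = 130$)
$A{\left(x \right)} = 130$
$A{\left(-1 \right)} + 7 \left(-11\right) = 130 + 7 \left(-11\right) = 130 - 77 = 53$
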